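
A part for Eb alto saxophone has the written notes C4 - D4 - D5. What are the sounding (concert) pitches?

Written C4 on the Eb alto saxophone sounds as Eb3, a major sixth lower; apply that shift to every note.
C4 gives Eb3
D4 gives F3
D5 gives F4

Eb3 F3 F4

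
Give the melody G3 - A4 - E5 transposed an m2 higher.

Ab3 Bb4 F5

G3: a second up reaches A, and 1 semitone makes it Ab3.
A minor second up from A4 gives Bb4.
A minor second up from E5 gives F5.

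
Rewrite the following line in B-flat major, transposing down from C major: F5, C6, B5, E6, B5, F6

From C down to B-flat is a major second; apply that to each pitch.
F5 → Eb5
C6 → Bb5
B5 → A5
E6 → D6
B5 → A5
F6 → Eb6

Eb5 Bb5 A5 D6 A5 Eb6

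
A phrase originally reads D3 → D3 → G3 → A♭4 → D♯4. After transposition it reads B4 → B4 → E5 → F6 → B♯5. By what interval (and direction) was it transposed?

Take the first pair: D3 → B4. D to B spans 13 letter names, so the interval is some kind of thirteenth.
D3 to B4 is 21 semitones, which makes it a major thirteenth; the second version is higher, so the direction is up.
Checking another pair — D#4 → B#5 — gives the same interval.

up a major thirteenth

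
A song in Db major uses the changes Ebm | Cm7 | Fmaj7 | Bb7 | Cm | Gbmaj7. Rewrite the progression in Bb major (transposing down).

Cm Am7 Dmaj7 G7 Am Ebmaj7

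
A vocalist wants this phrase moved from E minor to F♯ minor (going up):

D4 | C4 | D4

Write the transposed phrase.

From E up to F♯ is a major second; apply that to each pitch.
D4 to E4
C4 to D4
D4 to E4

E4 D4 E4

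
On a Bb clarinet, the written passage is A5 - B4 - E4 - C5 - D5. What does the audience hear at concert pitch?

G5 A4 D4 Bb4 C5

The Bb clarinet sounds a major second below written, so transpose each written note down a major second.
A5 → G5
B4 → A4
E4 → D4
C5 → Bb4
D5 → C5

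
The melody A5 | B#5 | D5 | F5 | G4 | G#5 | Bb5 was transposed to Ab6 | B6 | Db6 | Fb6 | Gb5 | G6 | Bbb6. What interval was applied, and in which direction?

Take the first pair: A5 → Ab6. A to A spans 8 letter names, so the interval is some kind of octave.
A5 to Ab6 is 11 semitones, which makes it a diminished octave; the second version is higher, so the direction is up.
Checking another pair — Bb5 → Bbb6 — gives the same interval.

up a diminished octave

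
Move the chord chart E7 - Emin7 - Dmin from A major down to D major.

A7 Amin7 Gmin

A major down to D major is a perfect fifth; each chord root moves by that interval while the quality stays the same.
E7: root E down a perfect fifth → A, giving A7.
Emin7: root E down a perfect fifth → A, giving Amin7.
Dmin: root D down a perfect fifth → G, giving Gmin.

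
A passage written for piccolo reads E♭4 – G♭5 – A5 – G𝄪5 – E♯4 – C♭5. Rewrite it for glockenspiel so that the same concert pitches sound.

Eb3 Gb4 A4 G##4 E#3 Cb4

First find concert pitch: the piccolo sounds a perfect octave above written, so E♭4 G♭5 A5 G𝄪5 E♯4 C♭5 sounds Eb5 Gb6 A6 G##6 E#5 Cb6.
Then write for glockenspiel: it sounds a perfect fifteenth above written, so the part must be a perfect fifteenth below concert.
Eb5 → Eb3
Gb6 → Gb4
A6 → A4
G##6 → G##4
E#5 → E#3
Cb6 → Cb4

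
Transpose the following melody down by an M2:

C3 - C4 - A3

Bb2 Bb3 G3

C3 -> Bb2
C4 -> Bb3
A3 -> G3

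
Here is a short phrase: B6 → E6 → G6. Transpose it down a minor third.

B6 -> G#6
E6 -> C#6
G6 -> E6

G#6 C#6 E6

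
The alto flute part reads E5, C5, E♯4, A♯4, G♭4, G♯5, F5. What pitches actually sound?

B4 G4 B#3 E#4 Db4 D#5 C5

The alto flute sounds a perfect fourth below written, so transpose each written note down a perfect fourth.
E5 to B4
C5 to G4
E#4 to B#3
A#4 to E#4
Gb4 to Db4
G#5 to D#5
F5 to C5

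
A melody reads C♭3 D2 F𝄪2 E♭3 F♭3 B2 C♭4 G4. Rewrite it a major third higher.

Eb3 F#2 A##2 G3 Ab3 D#3 Eb4 B4

Cb3 up a major third is Eb3.
D2: a third up reaches F, and 4 semitones makes it F#2.
F##2 up a major third is A##2.
A major third up from Eb3 gives G3.
Fb3: a third up reaches A, and 4 semitones makes it Ab3.
B2: a third up reaches D, and 4 semitones makes it D#3.
Cb4: a third up reaches E, and 4 semitones makes it Eb4.
A major third up from G4 gives B4.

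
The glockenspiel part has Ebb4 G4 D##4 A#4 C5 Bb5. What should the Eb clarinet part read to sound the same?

Cb6 E6 B##5 F##6 A6 G7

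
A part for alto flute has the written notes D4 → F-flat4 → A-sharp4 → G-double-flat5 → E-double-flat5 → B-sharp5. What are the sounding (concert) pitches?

A3 Cb4 E#4 Dbb5 Bbb4 F##5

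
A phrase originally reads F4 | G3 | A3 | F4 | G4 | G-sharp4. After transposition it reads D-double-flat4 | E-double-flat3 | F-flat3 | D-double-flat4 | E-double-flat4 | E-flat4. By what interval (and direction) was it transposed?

down an augmented third

Take the first pair: F4 → Dbb4. F to D spans 3 letter names, so the interval is some kind of third.
Dbb4 to F4 is 5 semitones, which makes it an augmented third; the second version is lower, so the direction is down.
Checking another pair — G#4 → Eb4 — gives the same interval.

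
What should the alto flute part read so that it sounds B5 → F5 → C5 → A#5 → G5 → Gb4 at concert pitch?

E6 Bb5 F5 D#6 C6 Cb5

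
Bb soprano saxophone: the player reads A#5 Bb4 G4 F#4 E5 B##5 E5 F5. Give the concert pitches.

G#5 Ab4 F4 E4 D5 A##5 D5 Eb5

The Bb soprano saxophone sounds a major second below written, so transpose each written note down a major second.
A#5 becomes G#5
Bb4 becomes Ab4
G4 becomes F4
F#4 becomes E4
E5 becomes D5
B##5 becomes A##5
E5 becomes D5
F5 becomes Eb5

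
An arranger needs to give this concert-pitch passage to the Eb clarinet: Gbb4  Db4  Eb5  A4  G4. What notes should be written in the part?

Ebb4 Bb3 C5 F#4 E4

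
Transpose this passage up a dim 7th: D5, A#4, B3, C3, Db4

Cb6 G5 Ab4 Bbb3 Cbb5

D5 becomes Cb6
A#4 becomes G5
B3 becomes Ab4
C3 becomes Bbb3
Db4 becomes Cbb5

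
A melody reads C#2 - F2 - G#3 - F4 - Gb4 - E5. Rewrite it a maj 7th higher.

B#2 E3 F##4 E5 F5 D#6

C#2 up a major seventh is B#2.
A major seventh up from F2 gives E3.
G#3: a seventh up reaches F, and 11 semitones makes it F##4.
F4: a seventh up reaches E, and 11 semitones makes it E5.
Gb4: a seventh up reaches F, and 11 semitones makes it F5.
E5: a seventh up reaches D, and 11 semitones makes it D#6.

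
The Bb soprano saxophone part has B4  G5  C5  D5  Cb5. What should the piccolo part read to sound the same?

First find concert pitch: the Bb soprano saxophone sounds a major second below written, so B4 G5 C5 D5 Cb5 sounds A4 F5 Bb4 C5 Bbb4.
Then write for piccolo: it sounds a perfect octave above written, so the part must be a perfect octave below concert.
A4 → A3
F5 → F4
Bb4 → Bb3
C5 → C4
Bbb4 → Bbb3

A3 F4 Bb3 C4 Bbb3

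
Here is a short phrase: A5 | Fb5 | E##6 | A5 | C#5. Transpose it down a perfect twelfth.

D4 Bbb3 A##4 D4 F#3

A5 -> D4
Fb5 -> Bbb3
E##6 -> A##4
A5 -> D4
C#5 -> F#3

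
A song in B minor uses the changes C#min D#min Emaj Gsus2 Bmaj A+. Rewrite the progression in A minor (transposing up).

Bmin C#min Dmaj Fsus2 Amaj G+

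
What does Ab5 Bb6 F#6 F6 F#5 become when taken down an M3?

Fb5 Gb6 D6 Db6 D5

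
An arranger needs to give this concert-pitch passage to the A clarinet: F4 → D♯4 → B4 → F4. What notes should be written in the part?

Ab4 F#4 D5 Ab4

Written C4 sounds as A3 on the A clarinet, so concert pitches are written a minor third up.
F4 to Ab4
D#4 to F#4
B4 to D5
F4 to Ab4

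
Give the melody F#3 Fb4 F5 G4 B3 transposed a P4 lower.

A perfect fourth down from F#3 gives C#3.
Fb4 down a perfect fourth is Cb4.
F5 down a perfect fourth is C5.
G4: a fourth down reaches D, and 5 semitones makes it D4.
A perfect fourth down from B3 gives F#3.

C#3 Cb4 C5 D4 F#3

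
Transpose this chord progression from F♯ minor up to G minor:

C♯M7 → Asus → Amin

DM7 Bbsus Bbmin

F♯ minor up to G minor is a minor second; each chord root moves by that interval while the quality stays the same.
C♯M7: root C♯ up a minor second → D, giving DM7.
Asus: root A up a minor second → Bb, giving Bbsus.
Amin: root A up a minor second → Bb, giving Bbmin.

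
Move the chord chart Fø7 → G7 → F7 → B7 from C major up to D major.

Gø7 A7 G7 C#7

C major up to D major is a major second; each chord root moves by that interval while the quality stays the same.
Fø7: root F up a major second → G, giving Gø7.
G7: root G up a major second → A, giving A7.
F7: root F up a major second → G, giving G7.
B7: root B up a major second → C#, giving C#7.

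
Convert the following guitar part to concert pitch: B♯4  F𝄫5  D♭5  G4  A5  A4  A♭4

B#3 Fbb4 Db4 G3 A4 A3 Ab3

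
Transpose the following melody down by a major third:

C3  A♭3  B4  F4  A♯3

C3 down a major third is Ab2.
Ab3 down a major third is Fb3.
B4 down a major third is G4.
F4 down a major third is Db4.
A#3: a third down reaches F, and 4 semitones makes it F#3.

Ab2 Fb3 G4 Db4 F#3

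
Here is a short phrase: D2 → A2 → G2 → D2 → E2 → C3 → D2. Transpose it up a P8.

D3 A3 G3 D3 E3 C4 D3

D2 up a perfect octave is D3.
A2: an octave up reaches A, and 12 semitones makes it A3.
G2: an octave up reaches G, and 12 semitones makes it G3.
A perfect octave up from D2 gives D3.
E2: an octave up reaches E, and 12 semitones makes it E3.
C3: an octave up reaches C, and 12 semitones makes it C4.
D2: an octave up reaches D, and 12 semitones makes it D3.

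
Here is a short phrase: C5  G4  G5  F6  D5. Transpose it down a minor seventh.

D4 A3 A4 G5 E4

C5: a seventh down reaches D, and 10 semitones makes it D4.
G4 down a minor seventh is A3.
G5 down a minor seventh is A4.
A minor seventh down from F6 gives G5.
A minor seventh down from D5 gives E4.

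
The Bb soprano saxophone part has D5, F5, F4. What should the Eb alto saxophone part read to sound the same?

First find concert pitch: the Bb soprano saxophone sounds a major second below written, so D5 F5 F4 sounds C5 Eb5 Eb4.
Then write for Eb alto saxophone: it sounds a major sixth below written, so the part must be a major sixth above concert.
C5 → A5
Eb5 → C6
Eb4 → C5

A5 C6 C5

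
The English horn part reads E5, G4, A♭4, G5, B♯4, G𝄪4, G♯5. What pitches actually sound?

The English horn sounds a perfect fifth below written, so transpose each written note down a perfect fifth.
E5 becomes A4
G4 becomes C4
Ab4 becomes Db4
G5 becomes C5
B#4 becomes E#4
G##4 becomes C##4
G#5 becomes C#5

A4 C4 Db4 C5 E#4 C##4 C#5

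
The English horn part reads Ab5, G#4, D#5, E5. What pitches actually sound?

Db5 C#4 G#4 A4

Written C4 on the English horn sounds as F3, a perfect fifth lower; apply that shift to every note.
Ab5 → Db5
G#4 → C#4
D#5 → G#4
E5 → A4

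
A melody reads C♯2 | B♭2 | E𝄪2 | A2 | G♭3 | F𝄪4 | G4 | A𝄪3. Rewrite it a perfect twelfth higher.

C#2 → G#3
Bb2 → F4
E##2 → B##3
A2 → E4
Gb3 → Db5
F##4 → C##6
G4 → D6
A##3 → E##5

G#3 F4 B##3 E4 Db5 C##6 D6 E##5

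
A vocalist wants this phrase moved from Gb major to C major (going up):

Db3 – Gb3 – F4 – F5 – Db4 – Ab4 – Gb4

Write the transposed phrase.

Gb major to C major up is an augmented fourth, so every note moves up by that interval.
Db3 to G3
Gb3 to C4
F4 to B4
F5 to B5
Db4 to G4
Ab4 to D5
Gb4 to C5

G3 C4 B4 B5 G4 D5 C5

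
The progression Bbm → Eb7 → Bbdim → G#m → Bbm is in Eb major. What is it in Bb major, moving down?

Fm Bb7 Fdim D#m Fm

Eb major down to Bb major is a perfect fourth; each chord root moves by that interval while the quality stays the same.
Bbm: root Bb down a perfect fourth → F, giving Fm.
Eb7: root Eb down a perfect fourth → Bb, giving Bb7.
Bbdim: root Bb down a perfect fourth → F, giving Fdim.
G#m: root G# down a perfect fourth → D#, giving D#m.
Bbm: root Bb down a perfect fourth → F, giving Fm.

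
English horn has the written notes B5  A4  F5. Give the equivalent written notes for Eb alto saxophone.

First find concert pitch: the English horn sounds a perfect fifth below written, so B5 A4 F5 sounds E5 D4 Bb4.
Then write for Eb alto saxophone: it sounds a major sixth below written, so the part must be a major sixth above concert.
E5 → C#6
D4 → B4
Bb4 → G5

C#6 B4 G5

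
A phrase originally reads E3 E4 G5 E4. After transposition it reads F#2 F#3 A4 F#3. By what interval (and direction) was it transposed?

down a minor seventh

Take the first pair: E3 → F#2. E to F spans 7 letter names, so the interval is some kind of seventh.
F#2 to E3 is 10 semitones, which makes it a minor seventh; the second version is lower, so the direction is down.
Checking another pair — E4 → F#3 — gives the same interval.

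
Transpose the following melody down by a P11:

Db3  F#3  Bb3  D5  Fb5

Ab1 C#2 F2 A3 Cb4

A perfect eleventh down from Db3 gives Ab1.
F#3 down a perfect eleventh is C#2.
A perfect eleventh down from Bb3 gives F2.
D5: an eleventh down reaches A, and 17 semitones makes it A3.
Fb5: an eleventh down reaches C, and 17 semitones makes it Cb4.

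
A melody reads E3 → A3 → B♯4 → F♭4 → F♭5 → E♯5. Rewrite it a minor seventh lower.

F#2 B2 C##4 Gb3 Gb4 F##4

E3 down a minor seventh is F#2.
A3: a seventh down reaches B, and 10 semitones makes it B2.
B#4 down a minor seventh is C##4.
A minor seventh down from Fb4 gives Gb3.
Fb5 down a minor seventh is Gb4.
E#5 down a minor seventh is F##4.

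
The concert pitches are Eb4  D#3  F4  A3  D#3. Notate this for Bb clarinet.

F4 E#3 G4 B3 E#3

The Bb clarinet sounds a major second below written, so the written part must be a major second above concert — transpose each note up.
Eb4 → F4
D#3 → E#3
F4 → G4
A3 → B3
D#3 → E#3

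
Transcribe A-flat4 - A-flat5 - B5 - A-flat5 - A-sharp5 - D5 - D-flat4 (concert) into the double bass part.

The double bass sounds a perfect octave below written, so the written part must be a perfect octave above concert — transpose each note up.
Ab4 to Ab5
Ab5 to Ab6
B5 to B6
Ab5 to Ab6
A#5 to A#6
D5 to D6
Db4 to Db5

Ab5 Ab6 B6 Ab6 A#6 D6 Db5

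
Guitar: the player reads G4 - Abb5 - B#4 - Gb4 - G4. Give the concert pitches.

G3 Abb4 B#3 Gb3 G3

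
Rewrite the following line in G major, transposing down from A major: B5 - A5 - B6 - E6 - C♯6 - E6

A major to G major down is a major second, so every note moves down by that interval.
B5 to A5
A5 to G5
B6 to A6
E6 to D6
C#6 to B5
E6 to D6

A5 G5 A6 D6 B5 D6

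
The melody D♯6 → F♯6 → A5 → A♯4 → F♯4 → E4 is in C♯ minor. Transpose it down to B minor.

C#6 E6 G5 G#4 E4 D4

C♯ minor to B minor down is a major second, so every note moves down by that interval.
D#6 gives C#6
F#6 gives E6
A5 gives G5
A#4 gives G#4
F#4 gives E4
E4 gives D4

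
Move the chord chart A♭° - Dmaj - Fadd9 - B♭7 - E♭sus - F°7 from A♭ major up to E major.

E° A#maj C#add9 F#7 Bsus C#°7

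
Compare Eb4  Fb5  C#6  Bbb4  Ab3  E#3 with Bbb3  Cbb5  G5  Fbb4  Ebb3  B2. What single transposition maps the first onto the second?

From Eb4 to Bbb3 is 4 letter names — a fourth of some quality.
Bbb3 to Eb4 is 6 semitones, which makes it an augmented fourth; the second version is lower, so the direction is down.
Checking another pair — E#3 → B2 — gives the same interval.

down an augmented fourth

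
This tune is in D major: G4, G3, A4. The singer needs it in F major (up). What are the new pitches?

Bb4 Bb3 C5

From D up to F is a minor third; apply that to each pitch.
G4 becomes Bb4
G3 becomes Bb3
A4 becomes C5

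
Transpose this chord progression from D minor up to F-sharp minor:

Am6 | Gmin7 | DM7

C#m6 Bmin7 F#M7

D minor up to F-sharp minor is a major third; each chord root moves by that interval while the quality stays the same.
Am6: root A up a major third → C#, giving C#m6.
Gmin7: root G up a major third → B, giving Bmin7.
DM7: root D up a major third → F#, giving F#M7.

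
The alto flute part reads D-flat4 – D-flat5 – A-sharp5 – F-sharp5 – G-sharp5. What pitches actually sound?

Written C4 on the alto flute sounds as G3, a perfect fourth lower; apply that shift to every note.
Db4 to Ab3
Db5 to Ab4
A#5 to E#5
F#5 to C#5
G#5 to D#5

Ab3 Ab4 E#5 C#5 D#5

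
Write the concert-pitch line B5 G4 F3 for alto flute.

E6 C5 Bb3

The alto flute sounds a perfect fourth below written, so the written part must be a perfect fourth above concert — transpose each note up.
B5 to E6
G4 to C5
F3 to Bb3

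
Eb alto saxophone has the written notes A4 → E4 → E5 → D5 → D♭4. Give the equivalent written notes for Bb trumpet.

D4 A3 A4 G4 Gb3

First find concert pitch: the Eb alto saxophone sounds a major sixth below written, so A4 E4 E5 D5 D♭4 sounds C4 G3 G4 F4 Fb3.
Then write for Bb trumpet: it sounds a major second below written, so the part must be a major second above concert.
C4 → D4
G3 → A3
G4 → A4
F4 → G4
Fb3 → Gb3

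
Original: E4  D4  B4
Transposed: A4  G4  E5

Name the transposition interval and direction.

From E4 to A4 is 4 letter names — a fourth of some quality.
E4 to A4 is 5 semitones, which makes it a perfect fourth; the second version is higher, so the direction is up.
Checking another pair — B4 → E5 — gives the same interval.

up a perfect fourth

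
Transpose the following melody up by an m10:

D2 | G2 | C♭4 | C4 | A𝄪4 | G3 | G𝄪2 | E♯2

F3 Bb3 Ebb5 Eb5 C##6 Bb4 B#3 G#3

A minor tenth up from D2 gives F3.
G2 up a minor tenth is Bb3.
A minor tenth up from Cb4 gives Ebb5.
C4 up a minor tenth is Eb5.
A minor tenth up from A##4 gives C##6.
G3: a tenth up reaches B, and 15 semitones makes it Bb4.
A minor tenth up from G##2 gives B#3.
E#2: a tenth up reaches G, and 15 semitones makes it G#3.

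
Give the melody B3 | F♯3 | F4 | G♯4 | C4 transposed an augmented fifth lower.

Eb3 Bb2 Bbb3 C4 Fb3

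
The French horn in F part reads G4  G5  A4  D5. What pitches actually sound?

C4 C5 D4 G4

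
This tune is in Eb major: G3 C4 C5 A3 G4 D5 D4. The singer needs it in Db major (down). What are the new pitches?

F3 Bb3 Bb4 G3 F4 C5 C4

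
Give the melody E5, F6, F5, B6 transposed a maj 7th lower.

F4 Gb5 Gb4 C6

E5 to F4
F6 to Gb5
F5 to Gb4
B6 to C6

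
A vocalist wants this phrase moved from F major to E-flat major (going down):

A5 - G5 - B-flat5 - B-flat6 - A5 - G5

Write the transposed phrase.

From F down to E-flat is a major second; apply that to each pitch.
A5 -> G5
G5 -> F5
Bb5 -> Ab5
Bb6 -> Ab6
A5 -> G5
G5 -> F5

G5 F5 Ab5 Ab6 G5 F5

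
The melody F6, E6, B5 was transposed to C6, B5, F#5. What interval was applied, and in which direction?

Take the first pair: F6 → C6. F to C spans 4 letter names, so the interval is some kind of fourth.
C6 to F6 is 5 semitones, which makes it a perfect fourth; the second version is lower, so the direction is down.
Checking another pair — B5 → F#5 — gives the same interval.

down a perfect fourth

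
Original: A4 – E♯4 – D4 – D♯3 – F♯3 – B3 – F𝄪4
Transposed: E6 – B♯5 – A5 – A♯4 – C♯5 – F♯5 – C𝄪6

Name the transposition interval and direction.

up a perfect twelfth

From A4 to E6 is 12 letter names — a twelfth of some quality.
A4 to E6 is 19 semitones, which makes it a perfect twelfth; the second version is higher, so the direction is up.
Checking another pair — F##4 → C##6 — gives the same interval.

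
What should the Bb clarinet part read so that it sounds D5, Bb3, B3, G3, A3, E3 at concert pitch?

E5 C4 C#4 A3 B3 F#3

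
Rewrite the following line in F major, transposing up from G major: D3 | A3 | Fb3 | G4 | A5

From G up to F is a minor seventh; apply that to each pitch.
D3 becomes C4
A3 becomes G4
Fb3 becomes Ebb4
G4 becomes F5
A5 becomes G6

C4 G4 Ebb4 F5 G6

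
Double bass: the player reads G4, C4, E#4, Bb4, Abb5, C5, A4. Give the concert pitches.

G3 C3 E#3 Bb3 Abb4 C4 A3

Written C4 on the double bass sounds as C3, a perfect octave lower; apply that shift to every note.
G4 -> G3
C4 -> C3
E#4 -> E#3
Bb4 -> Bb3
Abb5 -> Abb4
C5 -> C4
A4 -> A3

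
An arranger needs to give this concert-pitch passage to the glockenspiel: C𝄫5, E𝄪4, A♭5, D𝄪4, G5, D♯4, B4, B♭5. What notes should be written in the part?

Cbb3 E##2 Ab3 D##2 G3 D#2 B2 Bb3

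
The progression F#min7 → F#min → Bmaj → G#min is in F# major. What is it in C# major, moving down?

C#min7 C#min F#maj D#min

F# major down to C# major is a perfect fourth; each chord root moves by that interval while the quality stays the same.
F#min7: root F# down a perfect fourth → C#, giving C#min7.
F#min: root F# down a perfect fourth → C#, giving C#min.
Bmaj: root B down a perfect fourth → F#, giving F#maj.
G#min: root G# down a perfect fourth → D#, giving D#min.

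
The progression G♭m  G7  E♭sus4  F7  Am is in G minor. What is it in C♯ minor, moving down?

G minor down to C♯ minor is a diminished fifth; each chord root moves by that interval while the quality stays the same.
G♭m: root G♭ down a diminished fifth → C, giving Cm.
G7: root G down a diminished fifth → C#, giving C#7.
E♭sus4: root E♭ down a diminished fifth → A, giving Asus4.
F7: root F down a diminished fifth → B, giving B7.
Am: root A down a diminished fifth → D#, giving D#m.

Cm C#7 Asus4 B7 D#m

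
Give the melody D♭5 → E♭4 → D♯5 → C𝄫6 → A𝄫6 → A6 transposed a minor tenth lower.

Bb3 C3 B#3 Abb4 Fb5 F#5

Db5 -> Bb3
Eb4 -> C3
D#5 -> B#3
Cbb6 -> Abb4
Abb6 -> Fb5
A6 -> F#5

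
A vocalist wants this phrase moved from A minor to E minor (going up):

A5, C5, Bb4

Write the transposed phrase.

E6 G5 F5

From A up to E is a perfect fifth; apply that to each pitch.
A5 gives E6
C5 gives G5
Bb4 gives F5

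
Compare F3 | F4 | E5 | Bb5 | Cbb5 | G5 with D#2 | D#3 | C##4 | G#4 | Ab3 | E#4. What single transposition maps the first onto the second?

down a diminished tenth

From F3 to D#2 is 10 letter names — a tenth of some quality.
D#2 to F3 is 14 semitones, which makes it a diminished tenth; the second version is lower, so the direction is down.
Checking another pair — G5 → E#4 — gives the same interval.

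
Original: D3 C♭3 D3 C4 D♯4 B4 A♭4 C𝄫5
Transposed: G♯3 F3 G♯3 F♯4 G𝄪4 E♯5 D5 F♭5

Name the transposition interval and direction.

From D3 to G#3 is 4 letter names — a fourth of some quality.
D3 to G#3 is 6 semitones, which makes it an augmented fourth; the second version is higher, so the direction is up.
Checking another pair — Cbb5 → Fb5 — gives the same interval.

up an augmented fourth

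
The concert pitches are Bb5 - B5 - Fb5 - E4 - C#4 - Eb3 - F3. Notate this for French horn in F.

Written C4 sounds as F3 on the French horn in F, so concert pitches are written a perfect fifth up.
Bb5 → F6
B5 → F#6
Fb5 → Cb6
E4 → B4
C#4 → G#4
Eb3 → Bb3
F3 → C4

F6 F#6 Cb6 B4 G#4 Bb3 C4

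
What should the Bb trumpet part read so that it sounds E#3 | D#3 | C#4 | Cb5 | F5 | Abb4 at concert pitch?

Written C4 sounds as Bb3 on the Bb trumpet, so concert pitches are written a major second up.
E#3 → F##3
D#3 → E#3
C#4 → D#4
Cb5 → Db5
F5 → G5
Abb4 → Bbb4

F##3 E#3 D#4 Db5 G5 Bbb4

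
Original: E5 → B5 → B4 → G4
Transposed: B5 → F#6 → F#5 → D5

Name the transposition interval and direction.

up a perfect fifth

From E5 to B5 is 5 letter names — a fifth of some quality.
E5 to B5 is 7 semitones, which makes it a perfect fifth; the second version is higher, so the direction is up.
Checking another pair — G4 → D5 — gives the same interval.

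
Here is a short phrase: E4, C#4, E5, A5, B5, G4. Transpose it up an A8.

E4: an octave up reaches E, and 13 semitones makes it E#5.
An augmented octave up from C#4 gives C##5.
An augmented octave up from E5 gives E#6.
An augmented octave up from A5 gives A#6.
B5: an octave up reaches B, and 13 semitones makes it B#6.
An augmented octave up from G4 gives G#5.

E#5 C##5 E#6 A#6 B#6 G#5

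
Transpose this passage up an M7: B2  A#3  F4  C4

A#3 G##4 E5 B4

B2: a seventh up reaches A, and 11 semitones makes it A#3.
A#3: a seventh up reaches G, and 11 semitones makes it G##4.
F4 up a major seventh is E5.
C4: a seventh up reaches B, and 11 semitones makes it B4.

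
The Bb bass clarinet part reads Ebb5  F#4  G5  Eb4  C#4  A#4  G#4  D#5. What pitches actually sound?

Written C4 on the Bb bass clarinet sounds as Bb2, a major ninth lower; apply that shift to every note.
Ebb5 becomes Dbb4
F#4 becomes E3
G5 becomes F4
Eb4 becomes Db3
C#4 becomes B2
A#4 becomes G#3
G#4 becomes F#3
D#5 becomes C#4

Dbb4 E3 F4 Db3 B2 G#3 F#3 C#4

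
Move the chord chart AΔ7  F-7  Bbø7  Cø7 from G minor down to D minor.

EΔ7 C-7 Fø7 Gø7

G minor down to D minor is a perfect fourth; each chord root moves by that interval while the quality stays the same.
AΔ7: root A down a perfect fourth → E, giving EΔ7.
F-7: root F down a perfect fourth → C, giving C-7.
Bbø7: root Bb down a perfect fourth → F, giving Fø7.
Cø7: root C down a perfect fourth → G, giving Gø7.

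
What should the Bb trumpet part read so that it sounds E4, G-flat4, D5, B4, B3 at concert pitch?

F#4 Ab4 E5 C#5 C#4

The Bb trumpet sounds a major second below written, so the written part must be a major second above concert — transpose each note up.
E4 becomes F#4
Gb4 becomes Ab4
D5 becomes E5
B4 becomes C#5
B3 becomes C#4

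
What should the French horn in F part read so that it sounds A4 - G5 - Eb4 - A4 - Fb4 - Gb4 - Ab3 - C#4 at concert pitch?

The French horn in F sounds a perfect fifth below written, so the written part must be a perfect fifth above concert — transpose each note up.
A4 to E5
G5 to D6
Eb4 to Bb4
A4 to E5
Fb4 to Cb5
Gb4 to Db5
Ab3 to Eb4
C#4 to G#4

E5 D6 Bb4 E5 Cb5 Db5 Eb4 G#4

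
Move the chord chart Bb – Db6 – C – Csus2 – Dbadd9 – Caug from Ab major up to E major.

F# A6 G# G#sus2 Aadd9 G#aug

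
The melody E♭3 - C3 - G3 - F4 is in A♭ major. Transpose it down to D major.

A2 F#2 C#3 B3

A♭ major to D major down is a diminished fifth, so every note moves down by that interval.
Eb3 → A2
C3 → F#2
G3 → C#3
F4 → B3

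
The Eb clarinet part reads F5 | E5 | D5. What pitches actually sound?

Ab5 G5 F5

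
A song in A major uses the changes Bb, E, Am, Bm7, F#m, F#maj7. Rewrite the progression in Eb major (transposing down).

A major down to Eb major is an augmented fourth; each chord root moves by that interval while the quality stays the same.
Bb: root Bb down an augmented fourth → Fb, giving Fb.
E: root E down an augmented fourth → Bb, giving Bb.
Am: root A down an augmented fourth → Eb, giving Ebm.
Bm7: root B down an augmented fourth → F, giving Fm7.
F#m: root F# down an augmented fourth → C, giving Cm.
F#maj7: root F# down an augmented fourth → C, giving Cmaj7.

Fb Bb Ebm Fm7 Cm Cmaj7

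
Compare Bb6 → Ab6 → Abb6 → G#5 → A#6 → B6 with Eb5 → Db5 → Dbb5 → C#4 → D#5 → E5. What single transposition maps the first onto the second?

down a perfect twelfth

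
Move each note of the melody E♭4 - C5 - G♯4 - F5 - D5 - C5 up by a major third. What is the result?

G4 E5 B#4 A5 F#5 E5

Eb4 → G4
C5 → E5
G#4 → B#4
F5 → A5
D5 → F#5
C5 → E5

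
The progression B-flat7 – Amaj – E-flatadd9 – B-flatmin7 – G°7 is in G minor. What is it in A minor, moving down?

C7 Bmaj Fadd9 Cmin7 A°7

G minor down to A minor is a minor seventh; each chord root moves by that interval while the quality stays the same.
B-flat7: root B-flat down a minor seventh → C, giving C7.
Amaj: root A down a minor seventh → B, giving Bmaj.
E-flatadd9: root E-flat down a minor seventh → F, giving Fadd9.
B-flatmin7: root B-flat down a minor seventh → C, giving Cmin7.
G°7: root G down a minor seventh → A, giving A°7.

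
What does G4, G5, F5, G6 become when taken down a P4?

G4 → D4
G5 → D5
F5 → C5
G6 → D6

D4 D5 C5 D6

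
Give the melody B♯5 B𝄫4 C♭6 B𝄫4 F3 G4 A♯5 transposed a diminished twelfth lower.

B#5 to E##4
Bbb4 to Eb3
Cb6 to F4
Bbb4 to Eb3
F3 to B1
G4 to C#3
A#5 to D##4

E##4 Eb3 F4 Eb3 B1 C#3 D##4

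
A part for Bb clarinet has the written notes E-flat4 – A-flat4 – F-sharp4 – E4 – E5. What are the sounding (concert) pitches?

Db4 Gb4 E4 D4 D5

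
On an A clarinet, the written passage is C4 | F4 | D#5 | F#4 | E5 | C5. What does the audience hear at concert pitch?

A3 D4 B#4 D#4 C#5 A4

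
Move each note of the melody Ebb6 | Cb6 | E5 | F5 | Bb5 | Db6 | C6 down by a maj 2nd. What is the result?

Dbb6 Bbb5 D5 Eb5 Ab5 Cb6 Bb5

Ebb6 -> Dbb6
Cb6 -> Bbb5
E5 -> D5
F5 -> Eb5
Bb5 -> Ab5
Db6 -> Cb6
C6 -> Bb5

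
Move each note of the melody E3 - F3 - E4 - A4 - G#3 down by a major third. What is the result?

A major third down from E3 gives C3.
A major third down from F3 gives Db3.
E4 down a major third is C4.
A major third down from A4 gives F4.
G#3 down a major third is E3.

C3 Db3 C4 F4 E3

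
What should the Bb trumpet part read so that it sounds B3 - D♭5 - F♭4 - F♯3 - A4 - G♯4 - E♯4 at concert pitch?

The Bb trumpet sounds a major second below written, so the written part must be a major second above concert — transpose each note up.
B3 becomes C#4
Db5 becomes Eb5
Fb4 becomes Gb4
F#3 becomes G#3
A4 becomes B4
G#4 becomes A#4
E#4 becomes F##4

C#4 Eb5 Gb4 G#3 B4 A#4 F##4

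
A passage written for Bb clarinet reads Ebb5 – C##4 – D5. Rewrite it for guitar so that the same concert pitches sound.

First find concert pitch: the Bb clarinet sounds a major second below written, so Ebb5 C##4 D5 sounds Dbb5 B#3 C5.
Then write for guitar: it sounds a perfect octave below written, so the part must be a perfect octave above concert.
Dbb5 → Dbb6
B#3 → B#4
C5 → C6

Dbb6 B#4 C6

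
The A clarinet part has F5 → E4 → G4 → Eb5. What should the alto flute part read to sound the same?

G5 F#4 A4 F5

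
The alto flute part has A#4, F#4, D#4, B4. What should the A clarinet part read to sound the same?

First find concert pitch: the alto flute sounds a perfect fourth below written, so A#4 F#4 D#4 B4 sounds E#4 C#4 A#3 F#4.
Then write for A clarinet: it sounds a minor third below written, so the part must be a minor third above concert.
E#4 → G#4
C#4 → E4
A#3 → C#4
F#4 → A4

G#4 E4 C#4 A4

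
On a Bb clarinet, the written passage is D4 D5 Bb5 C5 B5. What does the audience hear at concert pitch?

The Bb clarinet sounds a major second below written, so transpose each written note down a major second.
D4 gives C4
D5 gives C5
Bb5 gives Ab5
C5 gives Bb4
B5 gives A5

C4 C5 Ab5 Bb4 A5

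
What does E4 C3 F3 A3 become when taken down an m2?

D#4 B2 E3 G#3

A minor second down from E4 gives D#4.
C3 down a minor second is B2.
F3: a second down reaches E, and 1 semitone makes it E3.
A minor second down from A3 gives G#3.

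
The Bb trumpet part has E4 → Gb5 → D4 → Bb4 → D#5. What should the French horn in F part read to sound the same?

A4 Cb6 G4 Eb5 G#5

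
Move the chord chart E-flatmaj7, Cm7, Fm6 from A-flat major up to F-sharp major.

C#maj7 A#m7 D#m6

A-flat major up to F-sharp major is an augmented sixth; each chord root moves by that interval while the quality stays the same.
E-flatmaj7: root E-flat up an augmented sixth → C#, giving C#maj7.
Cm7: root C up an augmented sixth → A#, giving A#m7.
Fm6: root F up an augmented sixth → D#, giving D#m6.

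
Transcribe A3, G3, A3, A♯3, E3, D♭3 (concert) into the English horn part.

E4 D4 E4 E#4 B3 Ab3

Written C4 sounds as F3 on the English horn, so concert pitches are written a perfect fifth up.
A3 to E4
G3 to D4
A3 to E4
A#3 to E#4
E3 to B3
Db3 to Ab3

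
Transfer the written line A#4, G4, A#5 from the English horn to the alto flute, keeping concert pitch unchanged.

G#4 F4 G#5

First find concert pitch: the English horn sounds a perfect fifth below written, so A#4 G4 A#5 sounds D#4 C4 D#5.
Then write for alto flute: it sounds a perfect fourth below written, so the part must be a perfect fourth above concert.
D#4 → G#4
C4 → F4
D#5 → G#5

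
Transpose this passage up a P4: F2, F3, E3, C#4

Bb2 Bb3 A3 F#4

F2 up a perfect fourth is Bb2.
F3: a fourth up reaches B, and 5 semitones makes it Bb3.
E3: a fourth up reaches A, and 5 semitones makes it A3.
C#4 up a perfect fourth is F#4.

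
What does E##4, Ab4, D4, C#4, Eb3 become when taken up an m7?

D##5 Gb5 C5 B4 Db4

E##4 up a minor seventh is D##5.
Ab4: a seventh up reaches G, and 10 semitones makes it Gb5.
A minor seventh up from D4 gives C5.
A minor seventh up from C#4 gives B4.
A minor seventh up from Eb3 gives Db4.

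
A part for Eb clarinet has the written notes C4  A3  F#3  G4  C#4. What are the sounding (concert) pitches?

The Eb clarinet sounds a minor third above written, so transpose each written note up a minor third.
C4 becomes Eb4
A3 becomes C4
F#3 becomes A3
G4 becomes Bb4
C#4 becomes E4

Eb4 C4 A3 Bb4 E4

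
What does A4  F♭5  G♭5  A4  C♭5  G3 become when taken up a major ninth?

A4: a ninth up reaches B, and 14 semitones makes it B5.
A major ninth up from Fb5 gives Gb6.
A major ninth up from Gb5 gives Ab6.
A major ninth up from A4 gives B5.
Cb5 up a major ninth is Db6.
G3 up a major ninth is A4.

B5 Gb6 Ab6 B5 Db6 A4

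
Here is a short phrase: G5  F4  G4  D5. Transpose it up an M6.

E6 D5 E5 B5

G5 gives E6
F4 gives D5
G4 gives E5
D5 gives B5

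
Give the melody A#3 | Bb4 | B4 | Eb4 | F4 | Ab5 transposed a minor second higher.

A#3: a second up reaches B, and 1 semitone makes it B3.
Bb4 up a minor second is Cb5.
B4 up a minor second is C5.
A minor second up from Eb4 gives Fb4.
A minor second up from F4 gives Gb4.
A minor second up from Ab5 gives Bbb5.

B3 Cb5 C5 Fb4 Gb4 Bbb5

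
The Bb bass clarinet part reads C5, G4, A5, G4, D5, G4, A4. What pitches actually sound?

Bb3 F3 G4 F3 C4 F3 G3

Written C4 on the Bb bass clarinet sounds as Bb2, a major ninth lower; apply that shift to every note.
C5 -> Bb3
G4 -> F3
A5 -> G4
G4 -> F3
D5 -> C4
G4 -> F3
A4 -> G3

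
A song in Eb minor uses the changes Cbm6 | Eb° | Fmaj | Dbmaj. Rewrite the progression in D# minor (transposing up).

Bm6 D#° E#maj C#maj

Eb minor up to D# minor is an augmented seventh; each chord root moves by that interval while the quality stays the same.
Cbm6: root Cb up an augmented seventh → B, giving Bm6.
Eb°: root Eb up an augmented seventh → D#, giving D#°.
Fmaj: root F up an augmented seventh → E#, giving E#maj.
Dbmaj: root Db up an augmented seventh → C#, giving C#maj.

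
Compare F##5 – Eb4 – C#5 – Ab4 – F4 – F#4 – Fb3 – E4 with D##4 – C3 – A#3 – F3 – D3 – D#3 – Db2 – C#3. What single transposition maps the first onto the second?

Take the first pair: F##5 → D##4. F to D spans 10 letter names, so the interval is some kind of tenth.
D##4 to F##5 is 15 semitones, which makes it a minor tenth; the second version is lower, so the direction is down.
Checking another pair — E4 → C#3 — gives the same interval.

down a minor tenth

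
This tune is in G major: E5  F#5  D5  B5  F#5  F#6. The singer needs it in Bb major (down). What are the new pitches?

G4 A4 F4 D5 A4 A5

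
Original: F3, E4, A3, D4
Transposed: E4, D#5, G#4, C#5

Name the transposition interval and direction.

up a major seventh

From F3 to E4 is 7 letter names — a seventh of some quality.
F3 to E4 is 11 semitones, which makes it a major seventh; the second version is higher, so the direction is up.
Checking another pair — D4 → C#5 — gives the same interval.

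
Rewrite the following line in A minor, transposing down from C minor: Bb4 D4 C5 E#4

G4 B3 A4 C##4

C minor to A minor down is a minor third, so every note moves down by that interval.
Bb4 to G4
D4 to B3
C5 to A4
E#4 to C##4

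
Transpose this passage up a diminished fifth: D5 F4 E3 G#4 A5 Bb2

Ab5 Cb5 Bb3 D5 Eb6 Fb3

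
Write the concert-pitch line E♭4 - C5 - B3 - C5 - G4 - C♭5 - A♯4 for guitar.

Eb5 C6 B4 C6 G5 Cb6 A#5

Written C4 sounds as C3 on the guitar, so concert pitches are written a perfect octave up.
Eb4 gives Eb5
C5 gives C6
B3 gives B4
C5 gives C6
G4 gives G5
Cb5 gives Cb6
A#4 gives A#5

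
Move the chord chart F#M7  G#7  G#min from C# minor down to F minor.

C# minor down to F minor is an augmented fifth; each chord root moves by that interval while the quality stays the same.
F#M7: root F# down an augmented fifth → Bb, giving BbM7.
G#7: root G# down an augmented fifth → C, giving C7.
G#min: root G# down an augmented fifth → C, giving Cmin.

BbM7 C7 Cmin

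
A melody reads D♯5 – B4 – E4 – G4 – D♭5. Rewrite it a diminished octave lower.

D##4 B#3 E#3 G#3 D4

D#5 to D##4
B4 to B#3
E4 to E#3
G4 to G#3
Db5 to D4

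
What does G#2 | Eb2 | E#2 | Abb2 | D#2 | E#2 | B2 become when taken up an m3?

B2 Gb2 G#2 Cbb3 F#2 G#2 D3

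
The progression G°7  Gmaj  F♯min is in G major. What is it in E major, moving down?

E°7 Emaj D#min

G major down to E major is a minor third; each chord root moves by that interval while the quality stays the same.
G°7: root G down a minor third → E, giving E°7.
Gmaj: root G down a minor third → E, giving Emaj.
F♯min: root F♯ down a minor third → D#, giving D#min.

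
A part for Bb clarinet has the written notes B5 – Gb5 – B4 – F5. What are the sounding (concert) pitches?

The Bb clarinet sounds a major second below written, so transpose each written note down a major second.
B5 gives A5
Gb5 gives Fb5
B4 gives A4
F5 gives Eb5

A5 Fb5 A4 Eb5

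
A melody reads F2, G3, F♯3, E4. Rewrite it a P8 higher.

F2 to F3
G3 to G4
F#3 to F#4
E4 to E5

F3 G4 F#4 E5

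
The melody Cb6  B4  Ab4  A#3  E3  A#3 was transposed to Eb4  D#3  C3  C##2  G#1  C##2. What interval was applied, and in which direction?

down a minor thirteenth

Take the first pair: Cb6 → Eb4. C to E spans 13 letter names, so the interval is some kind of thirteenth.
Eb4 to Cb6 is 20 semitones, which makes it a minor thirteenth; the second version is lower, so the direction is down.
Checking another pair — A#3 → C##2 — gives the same interval.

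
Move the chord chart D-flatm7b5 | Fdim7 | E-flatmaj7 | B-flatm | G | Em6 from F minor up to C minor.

F minor up to C minor is a perfect fifth; each chord root moves by that interval while the quality stays the same.
D-flatm7b5: root D-flat up a perfect fifth → Ab, giving Abm7b5.
Fdim7: root F up a perfect fifth → C, giving Cdim7.
E-flatmaj7: root E-flat up a perfect fifth → Bb, giving Bbmaj7.
B-flatm: root B-flat up a perfect fifth → F, giving Fm.
G: root G up a perfect fifth → D, giving D.
Em6: root E up a perfect fifth → B, giving Bm6.

Abm7b5 Cdim7 Bbmaj7 Fm D Bm6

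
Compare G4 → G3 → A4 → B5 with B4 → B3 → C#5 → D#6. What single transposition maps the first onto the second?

up a major third

From G4 to B4 is 3 letter names — a third of some quality.
G4 to B4 is 4 semitones, which makes it a major third; the second version is higher, so the direction is up.
Checking another pair — B5 → D#6 — gives the same interval.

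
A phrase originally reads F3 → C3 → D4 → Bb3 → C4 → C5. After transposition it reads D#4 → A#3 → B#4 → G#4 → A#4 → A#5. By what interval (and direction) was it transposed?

up an augmented sixth

From F3 to D#4 is 6 letter names — a sixth of some quality.
F3 to D#4 is 10 semitones, which makes it an augmented sixth; the second version is higher, so the direction is up.
Checking another pair — C5 → A#5 — gives the same interval.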